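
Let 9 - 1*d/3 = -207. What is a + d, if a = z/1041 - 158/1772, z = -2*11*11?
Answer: 597370597/922326 ≈ 647.68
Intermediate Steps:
d = 648 (d = 27 - 3*(-207) = 27 + 621 = 648)
z = -242 (z = -22*11 = -242)
a = -296651/922326 (a = -242/1041 - 158/1772 = -242*1/1041 - 158*1/1772 = -242/1041 - 79/886 = -296651/922326 ≈ -0.32163)
a + d = -296651/922326 + 648 = 597370597/922326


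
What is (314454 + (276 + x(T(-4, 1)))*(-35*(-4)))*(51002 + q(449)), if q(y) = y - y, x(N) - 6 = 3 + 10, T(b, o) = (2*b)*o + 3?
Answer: 18144165508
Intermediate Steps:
T(b, o) = 3 + 2*b*o (T(b, o) = 2*b*o + 3 = 3 + 2*b*o)
x(N) = 19 (x(N) = 6 + (3 + 10) = 6 + 13 = 19)
q(y) = 0
(314454 + (276 + x(T(-4, 1)))*(-35*(-4)))*(51002 + q(449)) = (314454 + (276 + 19)*(-35*(-4)))*(51002 + 0) = (314454 + 295*140)*51002 = (314454 + 41300)*51002 = 355754*51002 = 18144165508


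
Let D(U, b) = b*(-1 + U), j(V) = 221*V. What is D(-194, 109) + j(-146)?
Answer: -53521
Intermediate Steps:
D(-194, 109) + j(-146) = 109*(-1 - 194) + 221*(-146) = 109*(-195) - 32266 = -21255 - 32266 = -53521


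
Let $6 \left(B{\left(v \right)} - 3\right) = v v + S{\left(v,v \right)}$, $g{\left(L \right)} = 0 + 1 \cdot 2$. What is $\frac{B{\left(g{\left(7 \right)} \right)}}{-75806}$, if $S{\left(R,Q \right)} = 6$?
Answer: $- \frac{7}{113709} \approx -6.1561 \cdot 10^{-5}$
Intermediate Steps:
$g{\left(L \right)} = 2$ ($g{\left(L \right)} = 0 + 2 = 2$)
$B{\left(v \right)} = 4 + \frac{v^{2}}{6}$ ($B{\left(v \right)} = 3 + \frac{v v + 6}{6} = 3 + \frac{v^{2} + 6}{6} = 3 + \frac{6 + v^{2}}{6} = 3 + \left(1 + \frac{v^{2}}{6}\right) = 4 + \frac{v^{2}}{6}$)
$\frac{B{\left(g{\left(7 \right)} \right)}}{-75806} = \frac{4 + \frac{2^{2}}{6}}{-75806} = \left(4 + \frac{1}{6} \cdot 4\right) \left(- \frac{1}{75806}\right) = \left(4 + \frac{2}{3}\right) \left(- \frac{1}{75806}\right) = \frac{14}{3} \left(- \frac{1}{75806}\right) = - \frac{7}{113709}$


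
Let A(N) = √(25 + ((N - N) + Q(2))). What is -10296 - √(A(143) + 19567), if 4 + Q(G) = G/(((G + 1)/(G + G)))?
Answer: -10296 - √(176103 + 3*√213)/3 ≈ -10436.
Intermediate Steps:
Q(G) = -4 + 2*G²/(1 + G) (Q(G) = -4 + G/(((G + 1)/(G + G))) = -4 + G/(((1 + G)/((2*G)))) = -4 + G/(((1 + G)*(1/(2*G)))) = -4 + G/(((1 + G)/(2*G))) = -4 + G*(2*G/(1 + G)) = -4 + 2*G²/(1 + G))
A(N) = √213/3 (A(N) = √(25 + ((N - N) + 2*(-2 + 2² - 2*2)/(1 + 2))) = √(25 + (0 + 2*(-2 + 4 - 4)/3)) = √(25 + (0 + 2*(⅓)*(-2))) = √(25 + (0 - 4/3)) = √(25 - 4/3) = √(71/3) = √213/3)
-10296 - √(A(143) + 19567) = -10296 - √(√213/3 + 19567) = -10296 - √(19567 + √213/3)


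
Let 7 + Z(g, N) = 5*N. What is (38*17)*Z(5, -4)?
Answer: -17442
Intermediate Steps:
Z(g, N) = -7 + 5*N
(38*17)*Z(5, -4) = (38*17)*(-7 + 5*(-4)) = 646*(-7 - 20) = 646*(-27) = -17442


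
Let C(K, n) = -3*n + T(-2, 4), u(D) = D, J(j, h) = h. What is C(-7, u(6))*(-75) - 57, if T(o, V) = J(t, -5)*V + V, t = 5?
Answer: 2493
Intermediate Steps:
T(o, V) = -4*V (T(o, V) = -5*V + V = -4*V)
C(K, n) = -16 - 3*n (C(K, n) = -3*n - 4*4 = -3*n - 16 = -16 - 3*n)
C(-7, u(6))*(-75) - 57 = (-16 - 3*6)*(-75) - 57 = (-16 - 18)*(-75) - 57 = -34*(-75) - 57 = 2550 - 57 = 2493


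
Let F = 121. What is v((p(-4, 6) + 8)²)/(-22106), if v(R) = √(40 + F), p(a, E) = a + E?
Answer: -√161/22106 ≈ -0.00057399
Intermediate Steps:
p(a, E) = E + a
v(R) = √161 (v(R) = √(40 + 121) = √161)
v((p(-4, 6) + 8)²)/(-22106) = √161/(-22106) = √161*(-1/22106) = -√161/22106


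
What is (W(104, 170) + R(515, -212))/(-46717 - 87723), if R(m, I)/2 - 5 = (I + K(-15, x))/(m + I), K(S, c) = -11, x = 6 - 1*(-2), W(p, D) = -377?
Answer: 111647/40735320 ≈ 0.0027408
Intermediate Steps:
x = 8 (x = 6 + 2 = 8)
R(m, I) = 10 + 2*(-11 + I)/(I + m) (R(m, I) = 10 + 2*((I - 11)/(m + I)) = 10 + 2*((-11 + I)/(I + m)) = 10 + 2*(-11 + I)/(I + m))
(W(104, 170) + R(515, -212))/(-46717 - 87723) = (-377 + 2*(-11 + 5*515 + 6*(-212))/(-212 + 515))/(-46717 - 87723) = (-377 + 2*(-11 + 2575 - 1272)/303)/(-134440) = (-377 + 2*(1/303)*1292)*(-1/134440) = (-377 + 2584/303)*(-1/134440) = -111647/303*(-1/134440) = 111647/40735320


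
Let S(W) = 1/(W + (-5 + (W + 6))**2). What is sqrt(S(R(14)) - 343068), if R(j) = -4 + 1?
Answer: I*sqrt(343067) ≈ 585.72*I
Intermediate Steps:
R(j) = -3
S(W) = 1/(W + (1 + W)**2) (S(W) = 1/(W + (-5 + (6 + W))**2) = 1/(W + (1 + W)**2))
sqrt(S(R(14)) - 343068) = sqrt(1/(-3 + (1 - 3)**2) - 343068) = sqrt(1/(-3 + (-2)**2) - 343068) = sqrt(1/(-3 + 4) - 343068) = sqrt(1/1 - 343068) = sqrt(1 - 343068) = sqrt(-343067) = I*sqrt(343067)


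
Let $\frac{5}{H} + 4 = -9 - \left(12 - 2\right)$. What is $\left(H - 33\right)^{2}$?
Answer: $\frac{583696}{529} \approx 1103.4$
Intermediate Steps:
$H = - \frac{5}{23}$ ($H = \frac{5}{-4 - 19} = \frac{5}{-23} = 5 \left(- \frac{1}{23}\right) = - \frac{5}{23} \approx -0.21739$)
$\left(H - 33\right)^{2} = \left(- \frac{5}{23} - 33\right)^{2} = \left(- \frac{764}{23}\right)^{2} = \frac{583696}{529}$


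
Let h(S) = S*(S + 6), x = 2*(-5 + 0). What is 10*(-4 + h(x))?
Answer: 360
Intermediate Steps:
x = -10 (x = 2*(-5) = -10)
h(S) = S*(6 + S)
10*(-4 + h(x)) = 10*(-4 - 10*(6 - 10)) = 10*(-4 - 10*(-4)) = 10*(-4 + 40) = 10*36 = 360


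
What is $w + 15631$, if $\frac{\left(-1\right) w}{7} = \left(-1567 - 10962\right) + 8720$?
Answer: $42294$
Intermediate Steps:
$w = 26663$ ($w = - 7 \left(\left(-1567 - 10962\right) + 8720\right) = - 7 \left(-12529 + 8720\right) = \left(-7\right) \left(-3809\right) = 26663$)
$w + 15631 = 26663 + 15631 = 42294$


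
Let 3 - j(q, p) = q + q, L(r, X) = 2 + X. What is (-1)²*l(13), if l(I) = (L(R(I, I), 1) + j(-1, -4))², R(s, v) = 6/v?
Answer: 64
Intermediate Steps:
j(q, p) = 3 - 2*q (j(q, p) = 3 - (q + q) = 3 - 2*q)
l(I) = 64 (l(I) = ((2 + 1) + (3 - 2*(-1)))² = (3 + (3 + 2))² = (3 + 5)² = 8² = 64)
(-1)²*l(13) = (-1)²*64 = 1*64 = 64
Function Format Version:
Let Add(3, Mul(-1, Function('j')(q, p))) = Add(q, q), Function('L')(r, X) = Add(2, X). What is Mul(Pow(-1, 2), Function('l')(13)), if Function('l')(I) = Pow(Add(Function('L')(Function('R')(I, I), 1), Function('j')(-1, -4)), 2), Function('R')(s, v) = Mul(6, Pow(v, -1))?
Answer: 64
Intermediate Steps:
Function('j')(q, p) = Add(3, Mul(-2, q)) (Function('j')(q, p) = Add(3, Mul(-1, Add(q, q))) = Add(3, Mul(-1, Mul(2, q))) = Add(3, Mul(-2, q)))
Function('l')(I) = 64 (Function('l')(I) = Pow(Add(Add(2, 1), Add(3, Mul(-2, -1))), 2) = Pow(Add(3, Add(3, 2)), 2) = Pow(Add(3, 5), 2) = Pow(8, 2) = 64)
Mul(Pow(-1, 2), Function('l')(13)) = Mul(Pow(-1, 2), 64) = Mul(1, 64) = 64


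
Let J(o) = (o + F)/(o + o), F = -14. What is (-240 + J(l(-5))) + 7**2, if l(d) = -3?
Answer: -1129/6 ≈ -188.17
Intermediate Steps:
J(o) = (-14 + o)/(2*o) (J(o) = (o - 14)/(o + o) = (-14 + o)/((2*o)) = (-14 + o)*(1/(2*o)) = (-14 + o)/(2*o))
(-240 + J(l(-5))) + 7**2 = (-240 + (1/2)*(-14 - 3)/(-3)) + 7**2 = (-240 + (1/2)*(-1/3)*(-17)) + 49 = (-240 + 17/6) + 49 = -1423/6 + 49 = -1129/6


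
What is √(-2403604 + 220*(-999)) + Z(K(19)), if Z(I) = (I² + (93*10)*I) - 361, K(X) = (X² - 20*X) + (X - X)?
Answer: -17670 + 2*I*√655846 ≈ -17670.0 + 1619.7*I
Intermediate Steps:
K(X) = X² - 20*X (K(X) = (X² - 20*X) + 0 = X² - 20*X)
Z(I) = -361 + I² + 930*I (Z(I) = (I² + 930*I) - 361 = -361 + I² + 930*I)
√(-2403604 + 220*(-999)) + Z(K(19)) = √(-2403604 + 220*(-999)) + (-361 + (19*(-20 + 19))² + 930*(19*(-20 + 19))) = √(-2403604 - 219780) + (-361 + (19*(-1))² + 930*(19*(-1))) = √(-2623384) + (-361 + (-19)² + 930*(-19)) = 2*I*√655846 + (-361 + 361 - 17670) = 2*I*√655846 - 17670 = -17670 + 2*I*√655846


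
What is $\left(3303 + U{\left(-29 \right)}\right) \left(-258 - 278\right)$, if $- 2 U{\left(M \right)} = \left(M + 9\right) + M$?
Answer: $-1783540$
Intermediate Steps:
$U{\left(M \right)} = - \frac{9}{2} - M$ ($U{\left(M \right)} = - \frac{\left(M + 9\right) + M}{2} = - \frac{\left(9 + M\right) + M}{2} = - \frac{9 + 2 M}{2} = - \frac{9}{2} - M$)
$\left(3303 + U{\left(-29 \right)}\right) \left(-258 - 278\right) = \left(3303 - - \frac{49}{2}\right) \left(-258 - 278\right) = \left(3303 + \left(- \frac{9}{2} + 29\right)\right) \left(-536\right) = \left(3303 + \frac{49}{2}\right) \left(-536\right) = \frac{6655}{2} \left(-536\right) = -1783540$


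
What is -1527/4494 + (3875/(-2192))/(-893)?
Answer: -495270177/1466134544 ≈ -0.33781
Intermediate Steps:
-1527/4494 + (3875/(-2192))/(-893) = -1527*1/4494 + (3875*(-1/2192))*(-1/893) = -509/1498 - 3875/2192*(-1/893) = -509/1498 + 3875/1957456 = -495270177/1466134544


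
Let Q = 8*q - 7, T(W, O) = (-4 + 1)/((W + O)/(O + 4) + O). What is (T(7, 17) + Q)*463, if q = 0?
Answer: -421330/127 ≈ -3317.6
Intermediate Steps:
T(W, O) = -3/(O + (O + W)/(4 + O)) (T(W, O) = -3/((O + W)/(4 + O) + O) = -3/(O + (O + W)/(4 + O)))
Q = -7 (Q = 8*0 - 7 = 0 - 7 = -7)
(T(7, 17) + Q)*463 = (3*(-4 - 1*17)/(7 + 17**2 + 5*17) - 7)*463 = (3*(-4 - 17)/(7 + 289 + 85) - 7)*463 = (3*(-21)/381 - 7)*463 = (3*(1/381)*(-21) - 7)*463 = (-21/127 - 7)*463 = -910/127*463 = -421330/127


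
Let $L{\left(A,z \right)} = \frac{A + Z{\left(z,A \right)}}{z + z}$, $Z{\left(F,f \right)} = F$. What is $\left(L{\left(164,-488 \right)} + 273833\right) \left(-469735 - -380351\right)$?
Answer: $- \frac{1493055431218}{61} \approx -2.4476 \cdot 10^{10}$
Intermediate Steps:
$L{\left(A,z \right)} = \frac{A + z}{2 z}$ ($L{\left(A,z \right)} = \frac{A + z}{z + z} = \frac{A + z}{2 z}$)
$\left(L{\left(164,-488 \right)} + 273833\right) \left(-469735 - -380351\right) = \left(\frac{164 - 488}{2 \left(-488\right)} + 273833\right) \left(-469735 - -380351\right) = \left(\frac{1}{2} \left(- \frac{1}{488}\right) \left(-324\right) + 273833\right) \left(-469735 + 380351\right) = \left(\frac{81}{244} + 273833\right) \left(-89384\right) = \frac{66815333}{244} \left(-89384\right) = - \frac{1493055431218}{61}$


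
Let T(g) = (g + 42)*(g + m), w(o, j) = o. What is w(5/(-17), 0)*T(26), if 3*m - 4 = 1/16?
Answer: -6565/12 ≈ -547.08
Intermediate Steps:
m = 65/48 (m = 4/3 + (1/3)/16 = 4/3 + (1/3)*(1/16) = 4/3 + 1/48 = 65/48 ≈ 1.3542)
T(g) = (42 + g)*(65/48 + g) (T(g) = (g + 42)*(g + 65/48) = (42 + g)*(65/48 + g))
w(5/(-17), 0)*T(26) = (5/(-17))*(455/8 + 26**2 + (2081/48)*26) = (5*(-1/17))*(455/8 + 676 + 27053/24) = -5/17*22321/12 = -6565/12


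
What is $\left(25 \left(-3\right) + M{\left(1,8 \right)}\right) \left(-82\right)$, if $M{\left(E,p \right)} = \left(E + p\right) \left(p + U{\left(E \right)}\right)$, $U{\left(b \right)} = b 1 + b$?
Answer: $-1230$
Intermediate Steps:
$U{\left(b \right)} = 2 b$ ($U{\left(b \right)} = b + b = 2 b$)
$M{\left(E,p \right)} = \left(E + p\right) \left(p + 2 E\right)$
$\left(25 \left(-3\right) + M{\left(1,8 \right)}\right) \left(-82\right) = \left(25 \left(-3\right) + \left(8^{2} + 2 \cdot 1^{2} + 3 \cdot 1 \cdot 8\right)\right) \left(-82\right) = \left(-75 + \left(64 + 2 \cdot 1 + 24\right)\right) \left(-82\right) = \left(-75 + \left(64 + 2 + 24\right)\right) \left(-82\right) = \left(-75 + 90\right) \left(-82\right) = 15 \left(-82\right) = -1230$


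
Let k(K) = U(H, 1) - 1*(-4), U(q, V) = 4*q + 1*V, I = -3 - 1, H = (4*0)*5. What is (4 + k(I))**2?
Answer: 81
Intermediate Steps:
H = 0 (H = 0*5 = 0)
I = -4
U(q, V) = V + 4*q (U(q, V) = 4*q + V = V + 4*q)
k(K) = 5 (k(K) = (1 + 4*0) - 1*(-4) = (1 + 0) + 4 = 1 + 4 = 5)
(4 + k(I))**2 = (4 + 5)**2 = 9**2 = 81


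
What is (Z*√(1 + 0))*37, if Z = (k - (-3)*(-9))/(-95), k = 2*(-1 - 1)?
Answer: 1147/95 ≈ 12.074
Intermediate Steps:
k = -4 (k = 2*(-2) = -4)
Z = 31/95 (Z = (-4 - (-3)*(-9))/(-95) = (-4 - 1*27)*(-1/95) = (-4 - 27)*(-1/95) = -31*(-1/95) = 31/95 ≈ 0.32632)
(Z*√(1 + 0))*37 = (31*√(1 + 0)/95)*37 = (31*√1/95)*37 = ((31/95)*1)*37 = (31/95)*37 = 1147/95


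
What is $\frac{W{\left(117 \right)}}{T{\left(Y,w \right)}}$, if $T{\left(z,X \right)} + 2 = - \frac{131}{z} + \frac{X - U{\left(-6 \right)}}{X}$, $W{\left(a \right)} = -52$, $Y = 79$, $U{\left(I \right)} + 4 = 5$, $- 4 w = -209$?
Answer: $\frac{429286}{22103} \approx 19.422$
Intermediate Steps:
$w = \frac{209}{4}$ ($w = \left(- \frac{1}{4}\right) \left(-209\right) = \frac{209}{4} \approx 52.25$)
$U{\left(I \right)} = 1$ ($U{\left(I \right)} = -4 + 5 = 1$)
$T{\left(z,X \right)} = -2 - \frac{131}{z} + \frac{-1 + X}{X}$ ($T{\left(z,X \right)} = -2 - \left(\frac{131}{z} - \frac{X - 1}{X}\right) = -2 - \left(\frac{131}{z} - \frac{-1 + X}{X}\right) = -2 - \frac{131}{z} + \frac{-1 + X}{X}$)
$\frac{W{\left(117 \right)}}{T{\left(Y,w \right)}} = - \frac{52}{-1 - \frac{1}{\frac{209}{4}} - \frac{131}{79}} = - \frac{52}{-1 - \frac{4}{209} - \frac{131}{79}} = - \frac{52}{- \frac{44206}{16511}} = \left(-52\right) \left(- \frac{16511}{44206}\right) = \frac{429286}{22103}$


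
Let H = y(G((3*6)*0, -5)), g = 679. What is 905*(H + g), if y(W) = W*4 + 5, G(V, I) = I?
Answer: 600920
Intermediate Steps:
y(W) = 5 + 4*W (y(W) = 4*W + 5 = 5 + 4*W)
H = -15 (H = 5 + 4*(-5) = 5 - 20 = -15)
905*(H + g) = 905*(-15 + 679) = 905*664 = 600920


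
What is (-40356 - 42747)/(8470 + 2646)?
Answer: -83103/11116 ≈ -7.4760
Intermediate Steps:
(-40356 - 42747)/(8470 + 2646) = -83103/11116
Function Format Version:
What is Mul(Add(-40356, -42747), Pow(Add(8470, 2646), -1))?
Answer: Rational(-83103, 11116) ≈ -7.4760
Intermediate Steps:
Mul(Add(-40356, -42747), Pow(Add(8470, 2646), -1)) = Mul(-83103, Pow(11116, -1)) = Mul(-83103, Rational(1, 11116)) = Rational(-83103, 11116)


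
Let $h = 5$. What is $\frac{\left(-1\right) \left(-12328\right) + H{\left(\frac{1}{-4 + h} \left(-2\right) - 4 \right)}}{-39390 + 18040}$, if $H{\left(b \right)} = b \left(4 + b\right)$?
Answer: $- \frac{1234}{2135} \approx -0.57799$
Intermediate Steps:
$\frac{\left(-1\right) \left(-12328\right) + H{\left(\frac{1}{-4 + h} \left(-2\right) - 4 \right)}}{-39390 + 18040} = \frac{\left(-1\right) \left(-12328\right) + \left(\frac{1}{-4 + 5} \left(-2\right) - 4\right) \left(4 - \left(4 - \frac{1}{-4 + 5} \left(-2\right)\right)\right)}{-39390 + 18040} = \frac{12328 + \left(1^{-1} \left(-2\right) - 4\right) \left(4 - \left(4 - 1^{-1} \left(-2\right)\right)\right)}{-21350} = \left(12328 + \left(1 \left(-2\right) - 4\right) \left(4 + \left(1 \left(-2\right) - 4\right)\right)\right) \left(- \frac{1}{21350}\right) = \left(12328 + \left(-2 - 4\right) \left(4 - 6\right)\right) \left(- \frac{1}{21350}\right) = \left(12328 - 6 \left(4 - 6\right)\right) \left(- \frac{1}{21350}\right) = \left(12328 - -12\right) \left(- \frac{1}{21350}\right) = \left(12328 + 12\right) \left(- \frac{1}{21350}\right) = 12340 \left(- \frac{1}{21350}\right) = - \frac{1234}{2135}$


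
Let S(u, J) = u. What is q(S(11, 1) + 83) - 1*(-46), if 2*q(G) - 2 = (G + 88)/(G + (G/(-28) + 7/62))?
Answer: 945365/19694 ≈ 48.003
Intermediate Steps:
q(G) = 1 + (88 + G)/(2*(7/62 + 27*G/28)) (q(G) = 1 + ((G + 88)/(G + (G/(-28) + 7/62)))/2 = 1 + ((88 + G)/(G + (G*(-1/28) + 7*(1/62))))/2 = 1 + ((88 + G)/(G + (-G/28 + 7/62)))/2 = 1 + ((88 + G)/(G + (7/62 - G/28)))/2 = 1 + ((88 + G)/(7/62 + 27*G/28))/2 = 1 + (88 + G)/(2*(7/62 + 27*G/28)))
q(S(11, 1) + 83) - 1*(-46) = (38290 + 1271*(11 + 83))/(98 + 837*(11 + 83)) - 1*(-46) = (38290 + 1271*94)/(98 + 837*94) + 46 = (38290 + 119474)/(98 + 78678) + 46 = 157764/78776 + 46 = (1/78776)*157764 + 46 = 39441/19694 + 46 = 945365/19694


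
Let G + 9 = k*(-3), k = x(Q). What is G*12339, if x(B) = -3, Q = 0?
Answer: 0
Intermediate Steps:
k = -3
G = 0 (G = -9 - 3*(-3) = -9 + 9 = 0)
G*12339 = 0*12339 = 0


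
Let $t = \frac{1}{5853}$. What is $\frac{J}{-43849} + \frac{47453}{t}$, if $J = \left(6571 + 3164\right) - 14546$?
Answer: $\frac{12178726897052}{43849} \approx 2.7774 \cdot 10^{8}$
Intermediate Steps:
$J = -4811$ ($J = 9735 - 14546 = -4811$)
$t = \frac{1}{5853} \approx 0.00017085$
$\frac{J}{-43849} + \frac{47453}{t} = - \frac{4811}{-43849} + 47453 \frac{1}{\frac{1}{5853}} = \left(-4811\right) \left(- \frac{1}{43849}\right) + 47453 \cdot 5853 = \frac{4811}{43849} + 277742409 = \frac{12178726897052}{43849}$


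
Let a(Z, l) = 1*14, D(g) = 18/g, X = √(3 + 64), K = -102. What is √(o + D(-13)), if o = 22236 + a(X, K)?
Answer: 4*√235001/13 ≈ 149.16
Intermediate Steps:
X = √67 ≈ 8.1853
a(Z, l) = 14
o = 22250 (o = 22236 + 14 = 22250)
√(o + D(-13)) = √(22250 + 18/(-13)) = √(22250 + 18*(-1/13)) = √(22250 - 18/13) = √(289232/13) = 4*√235001/13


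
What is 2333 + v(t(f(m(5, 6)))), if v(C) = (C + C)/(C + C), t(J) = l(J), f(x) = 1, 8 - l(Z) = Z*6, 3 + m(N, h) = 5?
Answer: 2334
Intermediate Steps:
m(N, h) = 2 (m(N, h) = -3 + 5 = 2)
l(Z) = 8 - 6*Z (l(Z) = 8 - Z*6 = 8 - 6*Z)
t(J) = 8 - 6*J
v(C) = 1 (v(C) = (2*C)/((2*C)) = (2*C)*(1/(2*C)) = 1)
2333 + v(t(f(m(5, 6)))) = 2333 + 1 = 2334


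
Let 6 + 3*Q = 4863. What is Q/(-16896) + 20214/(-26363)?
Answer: -384217441/445429248 ≈ -0.86258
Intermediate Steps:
Q = 1619 (Q = -2 + (⅓)*4863 = -2 + 1621 = 1619)
Q/(-16896) + 20214/(-26363) = 1619/(-16896) + 20214/(-26363) = 1619*(-1/16896) + 20214*(-1/26363) = -1619/16896 - 20214/26363 = -384217441/445429248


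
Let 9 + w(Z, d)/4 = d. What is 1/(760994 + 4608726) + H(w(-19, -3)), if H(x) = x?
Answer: -257746559/5369720 ≈ -48.000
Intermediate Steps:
w(Z, d) = -36 + 4*d
1/(760994 + 4608726) + H(w(-19, -3)) = 1/(760994 + 4608726) + (-36 + 4*(-3)) = 1/5369720 + (-36 - 12) = 1/5369720 - 48 = -257746559/5369720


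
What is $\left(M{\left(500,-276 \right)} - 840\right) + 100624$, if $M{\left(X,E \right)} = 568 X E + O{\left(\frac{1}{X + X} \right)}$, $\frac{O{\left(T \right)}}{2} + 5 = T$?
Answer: $- \frac{39142112999}{500} \approx -7.8284 \cdot 10^{7}$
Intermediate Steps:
$O{\left(T \right)} = -10 + 2 T$
$M{\left(X,E \right)} = -10 + \frac{1}{X} + 568 E X$ ($M{\left(X,E \right)} = 568 X E - \left(10 - \frac{2}{X + X}\right) = 568 E X - \left(10 - \frac{2}{2 X}\right) = 568 E X - \left(10 - 2 \frac{1}{2 X}\right) = 568 E X - \left(10 - \frac{1}{X}\right) = -10 + \frac{1}{X} + 568 E X$)
$\left(M{\left(500,-276 \right)} - 840\right) + 100624 = \left(\left(-10 + \frac{1}{500} + 568 \left(-276\right) 500\right) - 840\right) + 100624 = \left(\left(-10 + \frac{1}{500} - 78384000\right) - 840\right) + 100624 = \left(- \frac{39192004999}{500} - 840\right) + 100624 = - \frac{39192424999}{500} + 100624 = - \frac{39142112999}{500}$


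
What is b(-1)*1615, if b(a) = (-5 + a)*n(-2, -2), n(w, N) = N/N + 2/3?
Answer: -16150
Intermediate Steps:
n(w, N) = 5/3 (n(w, N) = 1 + 2*(1/3) = 1 + 2/3 = 5/3)
b(a) = -25/3 + 5*a/3 (b(a) = (-5 + a)*(5/3) = -25/3 + 5*a/3)
b(-1)*1615 = (-25/3 + (5/3)*(-1))*1615 = (-25/3 - 5/3)*1615 = -10*1615 = -16150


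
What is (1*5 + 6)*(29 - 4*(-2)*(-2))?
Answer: 143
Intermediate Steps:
(1*5 + 6)*(29 - 4*(-2)*(-2)) = (5 + 6)*(29 + 8*(-2)) = 11*(29 - 16) = 11*13 = 143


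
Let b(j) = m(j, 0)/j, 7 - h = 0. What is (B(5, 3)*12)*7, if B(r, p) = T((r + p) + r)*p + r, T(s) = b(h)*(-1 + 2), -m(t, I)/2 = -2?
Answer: 564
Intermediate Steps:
h = 7 (h = 7 - 1*0 = 7 + 0 = 7)
m(t, I) = 4 (m(t, I) = -2*(-2) = 4)
b(j) = 4/j
T(s) = 4/7 (T(s) = (4/7)*(-1 + 2) = (4*(1/7))*1 = (4/7)*1 = 4/7)
B(r, p) = r + 4*p/7 (B(r, p) = 4*p/7 + r = r + 4*p/7)
(B(5, 3)*12)*7 = ((5 + (4/7)*3)*12)*7 = ((5 + 12/7)*12)*7 = ((47/7)*12)*7 = (564/7)*7 = 564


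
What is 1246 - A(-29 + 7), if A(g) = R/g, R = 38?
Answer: 13725/11 ≈ 1247.7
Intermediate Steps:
A(g) = 38/g
1246 - A(-29 + 7) = 1246 - 38/(-29 + 7) = 1246 - 38/(-22) = 1246 - 38*(-1)/22 = 1246 - 1*(-19/11) = 1246 + 19/11 = 13725/11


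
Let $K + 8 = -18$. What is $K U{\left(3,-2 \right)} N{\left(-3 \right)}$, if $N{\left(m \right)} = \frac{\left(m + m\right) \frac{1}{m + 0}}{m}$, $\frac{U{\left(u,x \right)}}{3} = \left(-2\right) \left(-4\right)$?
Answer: $416$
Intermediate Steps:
$K = -26$ ($K = -8 - 18 = -26$)
$U{\left(u,x \right)} = 24$ ($U{\left(u,x \right)} = 3 \left(\left(-2\right) \left(-4\right)\right) = 3 \cdot 8 = 24$)
$N{\left(m \right)} = \frac{2}{m}$ ($N{\left(m \right)} = \frac{2 m \frac{1}{m}}{m} = \frac{2}{m}$)
$K U{\left(3,-2 \right)} N{\left(-3 \right)} = \left(-26\right) 24 \frac{2}{-3} = - 624 \cdot 2 \left(- \frac{1}{3}\right) = \left(-624\right) \left(- \frac{2}{3}\right) = 416$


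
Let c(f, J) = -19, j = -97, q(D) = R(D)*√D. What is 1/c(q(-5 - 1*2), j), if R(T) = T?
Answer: -1/19 ≈ -0.052632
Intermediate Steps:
q(D) = D^(3/2) (q(D) = D*√D = D^(3/2))
1/c(q(-5 - 1*2), j) = 1/(-19) = -1/19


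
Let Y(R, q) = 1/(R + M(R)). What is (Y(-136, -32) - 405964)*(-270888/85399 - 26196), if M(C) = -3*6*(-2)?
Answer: 22707425298362973/2134975 ≈ 1.0636e+10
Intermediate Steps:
M(C) = 36 (M(C) = -18*(-2) = 36)
Y(R, q) = 1/(36 + R) (Y(R, q) = 1/(R + 36) = 1/(36 + R))
(Y(-136, -32) - 405964)*(-270888/85399 - 26196) = (1/(36 - 136) - 405964)*(-270888/85399 - 26196) = (1/(-100) - 405964)*(-270888*1/85399 - 26196) = (-1/100 - 405964)*(-270888/85399 - 26196) = -40596401/100*(-2237383092/85399) = 22707425298362973/2134975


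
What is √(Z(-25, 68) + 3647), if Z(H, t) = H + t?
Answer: 3*√410 ≈ 60.745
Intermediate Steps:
√(Z(-25, 68) + 3647) = √((-25 + 68) + 3647) = √(43 + 3647) = √3690 = 3*√410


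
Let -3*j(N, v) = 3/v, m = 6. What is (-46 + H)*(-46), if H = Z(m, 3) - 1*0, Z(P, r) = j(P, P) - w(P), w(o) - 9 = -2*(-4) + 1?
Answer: 8855/3 ≈ 2951.7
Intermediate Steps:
j(N, v) = -1/v
w(o) = 18 (w(o) = 9 + (-2*(-4) + 1) = 9 + (8 + 1) = 9 + 9 = 18)
Z(P, r) = -18 - 1/P (Z(P, r) = -1/P - 1*18 = -1/P - 18 = -18 - 1/P)
H = -109/6 (H = (-18 - 1/6) - 1*0 = (-18 - 1*⅙) + 0 = (-18 - ⅙) + 0 = -109/6 + 0 = -109/6 ≈ -18.167)
(-46 + H)*(-46) = (-46 - 109/6)*(-46) = -385/6*(-46) = 8855/3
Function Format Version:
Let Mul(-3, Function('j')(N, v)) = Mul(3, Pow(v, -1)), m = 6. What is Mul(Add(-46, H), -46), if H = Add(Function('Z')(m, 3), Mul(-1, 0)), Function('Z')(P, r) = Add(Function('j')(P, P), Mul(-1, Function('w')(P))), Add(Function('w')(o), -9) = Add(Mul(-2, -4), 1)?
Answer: Rational(8855, 3) ≈ 2951.7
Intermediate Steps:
Function('j')(N, v) = Mul(-1, Pow(v, -1)) (Function('j')(N, v) = Mul(Rational(-1, 3), Mul(3, Pow(v, -1))) = Mul(-1, Pow(v, -1)))
Function('w')(o) = 18 (Function('w')(o) = Add(9, Add(Mul(-2, -4), 1)) = Add(9, Add(8, 1)) = Add(9, 9) = 18)
Function('Z')(P, r) = Add(-18, Mul(-1, Pow(P, -1))) (Function('Z')(P, r) = Add(Mul(-1, Pow(P, -1)), Mul(-1, 18)) = Add(Mul(-1, Pow(P, -1)), -18) = Add(-18, Mul(-1, Pow(P, -1))))
H = Rational(-109, 6) (H = Add(Add(-18, Mul(-1, Pow(6, -1))), Mul(-1, 0)) = Add(Add(-18, Mul(-1, Rational(1, 6))), 0) = Add(Add(-18, Rational(-1, 6)), 0) = Add(Rational(-109, 6), 0) = Rational(-109, 6) ≈ -18.167)
Mul(Add(-46, H), -46) = Mul(Add(-46, Rational(-109, 6)), -46) = Mul(Rational(-385, 6), -46) = Rational(8855, 3)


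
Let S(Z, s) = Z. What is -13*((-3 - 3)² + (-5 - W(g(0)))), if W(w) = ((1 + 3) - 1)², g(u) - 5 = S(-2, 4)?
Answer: -286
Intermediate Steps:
g(u) = 3 (g(u) = 5 - 2 = 3)
W(w) = 9 (W(w) = (4 - 1)² = 3² = 9)
-13*((-3 - 3)² + (-5 - W(g(0)))) = -13*((-3 - 3)² + (-5 - 1*9)) = -13*((-6)² + (-5 - 9)) = -13*(36 - 14) = -13*22 = -286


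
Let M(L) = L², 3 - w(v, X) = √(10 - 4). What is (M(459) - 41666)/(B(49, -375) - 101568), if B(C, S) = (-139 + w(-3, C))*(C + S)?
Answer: -1209133310/409358021 - 27549445*√6/1637432084 ≈ -2.9949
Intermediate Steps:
w(v, X) = 3 - √6 (w(v, X) = 3 - √(10 - 4) = 3 - √6)
B(C, S) = (-136 - √6)*(C + S) (B(C, S) = (-139 + (3 - √6))*(C + S) = (-136 - √6)*(C + S))
(M(459) - 41666)/(B(49, -375) - 101568) = (459² - 41666)/((-136*49 - 136*(-375) - 1*49*√6 - 1*(-375)*√6) - 101568) = (210681 - 41666)/((-6664 + 51000 - 49*√6 + 375*√6) - 101568) = 169015/((44336 + 326*√6) - 101568) = 169015/(-57232 + 326*√6)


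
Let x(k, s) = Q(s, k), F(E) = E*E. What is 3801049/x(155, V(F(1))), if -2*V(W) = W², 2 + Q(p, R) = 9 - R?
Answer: -3801049/148 ≈ -25683.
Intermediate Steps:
Q(p, R) = 7 - R (Q(p, R) = -2 + (9 - R) = 7 - R)
F(E) = E²
V(W) = -W²/2
x(k, s) = 7 - k
3801049/x(155, V(F(1))) = 3801049/(7 - 1*155) = 3801049/(7 - 155) = 3801049/(-148) = 3801049*(-1/148) = -3801049/148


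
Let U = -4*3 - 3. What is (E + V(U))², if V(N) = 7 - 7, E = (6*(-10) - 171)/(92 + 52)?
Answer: 5929/2304 ≈ 2.5733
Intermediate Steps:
U = -15 (U = -12 - 3 = -15)
E = -77/48 (E = (-60 - 171)/144 = -231*1/144 = -77/48 ≈ -1.6042)
V(N) = 0
(E + V(U))² = (-77/48 + 0)² = (-77/48)² = 5929/2304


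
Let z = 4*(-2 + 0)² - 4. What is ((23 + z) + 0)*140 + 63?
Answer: 4963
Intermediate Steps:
z = 12 (z = 4*(-2)² - 4 = 4*4 - 4 = 16 - 4 = 12)
((23 + z) + 0)*140 + 63 = ((23 + 12) + 0)*140 + 63 = (35 + 0)*140 + 63 = 35*140 + 63 = 4900 + 63 = 4963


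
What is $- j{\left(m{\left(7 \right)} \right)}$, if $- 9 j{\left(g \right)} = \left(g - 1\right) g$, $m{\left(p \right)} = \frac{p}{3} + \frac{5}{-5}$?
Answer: $\frac{4}{81} \approx 0.049383$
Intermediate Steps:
$m{\left(p \right)} = -1 + \frac{p}{3}$ ($m{\left(p \right)} = p \frac{1}{3} + 5 \left(- \frac{1}{5}\right) = \frac{p}{3} - 1 = -1 + \frac{p}{3}$)
$j{\left(g \right)} = - \frac{g \left(-1 + g\right)}{9}$ ($j{\left(g \right)} = - \frac{\left(g - 1\right) g}{9} = - \frac{\left(-1 + g\right) g}{9} = - \frac{g \left(-1 + g\right)}{9}$)
$- j{\left(m{\left(7 \right)} \right)} = - \frac{\left(-1 + \frac{1}{3} \cdot 7\right) \left(1 - \left(-1 + \frac{1}{3} \cdot 7\right)\right)}{9} = - \frac{\left(-1 + \frac{7}{3}\right) \left(1 - \left(-1 + \frac{7}{3}\right)\right)}{9} = - \frac{4 \left(1 - \frac{4}{3}\right)}{9 \cdot 3} = - \frac{4 \left(-1\right)}{9 \cdot 3 \cdot 3} = \left(-1\right) \left(- \frac{4}{81}\right) = \frac{4}{81}$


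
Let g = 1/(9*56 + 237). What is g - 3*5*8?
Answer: -88919/741 ≈ -120.00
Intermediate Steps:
g = 1/741 (g = 1/(504 + 237) = 1/741 ≈ 0.0013495)
g - 3*5*8 = 1/741 - 3*5*8 = 1/741 - 15*8 = 1/741 - 1*120 = 1/741 - 120 = -88919/741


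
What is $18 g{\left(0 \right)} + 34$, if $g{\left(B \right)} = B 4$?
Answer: $34$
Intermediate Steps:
$g{\left(B \right)} = 4 B$
$18 g{\left(0 \right)} + 34 = 18 \cdot 4 \cdot 0 + 34 = 18 \cdot 0 + 34 = 0 + 34 = 34$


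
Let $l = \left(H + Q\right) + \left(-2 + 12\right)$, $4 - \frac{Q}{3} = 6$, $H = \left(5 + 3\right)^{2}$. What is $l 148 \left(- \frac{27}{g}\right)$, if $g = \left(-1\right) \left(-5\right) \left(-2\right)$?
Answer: $\frac{135864}{5} \approx 27173.0$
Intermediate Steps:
$H = 64$ ($H = 8^{2} = 64$)
$Q = -6$ ($Q = 12 - 18 = -6$)
$g = -10$ ($g = 5 \left(-2\right) = -10$)
$l = 68$ ($l = \left(64 - 6\right) + \left(-2 + 12\right) = 58 + 10 = 68$)
$l 148 \left(- \frac{27}{g}\right) = 68 \cdot 148 \left(- \frac{27}{-10}\right) = 10064 \left(\left(-27\right) \left(- \frac{1}{10}\right)\right) = 10064 \cdot \frac{27}{10} = \frac{135864}{5}$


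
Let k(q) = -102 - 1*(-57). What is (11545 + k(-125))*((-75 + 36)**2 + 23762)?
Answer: 290754500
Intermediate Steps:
k(q) = -45 (k(q) = -102 + 57 = -45)
(11545 + k(-125))*((-75 + 36)**2 + 23762) = (11545 - 45)*((-75 + 36)**2 + 23762) = 11500*((-39)**2 + 23762) = 11500*(1521 + 23762) = 11500*25283 = 290754500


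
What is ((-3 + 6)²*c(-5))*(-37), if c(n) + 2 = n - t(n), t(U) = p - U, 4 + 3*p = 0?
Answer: 3552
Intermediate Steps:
p = -4/3 (p = -4/3 + (⅓)*0 = -4/3 + 0 = -4/3 ≈ -1.3333)
t(U) = -4/3 - U
c(n) = -⅔ + 2*n (c(n) = -2 + (n - (-4/3 - n)) = -2 + (n + (4/3 + n)) = -2 + (4/3 + 2*n) = -⅔ + 2*n)
((-3 + 6)²*c(-5))*(-37) = ((-3 + 6)²*(-⅔ + 2*(-5)))*(-37) = (3²*(-⅔ - 10))*(-37) = (9*(-32/3))*(-37) = -96*(-37) = 3552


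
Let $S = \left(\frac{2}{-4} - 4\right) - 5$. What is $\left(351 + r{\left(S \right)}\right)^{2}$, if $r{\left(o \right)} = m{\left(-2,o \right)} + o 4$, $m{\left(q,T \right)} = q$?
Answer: $96721$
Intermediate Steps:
$S = - \frac{19}{2}$ ($S = \left(2 \left(- \frac{1}{4}\right) - 4\right) - 5 = \left(- \frac{1}{2} - 4\right) - 5 = - \frac{9}{2} - 5 = - \frac{19}{2} \approx -9.5$)
$r{\left(o \right)} = -2 + 4 o$ ($r{\left(o \right)} = -2 + o 4 = -2 + 4 o$)
$\left(351 + r{\left(S \right)}\right)^{2} = \left(351 + \left(-2 + 4 \left(- \frac{19}{2}\right)\right)\right)^{2} = \left(351 - 40\right)^{2} = 311^{2} = 96721$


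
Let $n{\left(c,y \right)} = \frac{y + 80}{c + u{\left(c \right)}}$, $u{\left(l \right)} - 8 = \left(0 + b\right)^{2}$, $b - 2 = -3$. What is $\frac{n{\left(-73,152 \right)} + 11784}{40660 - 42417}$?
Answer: $- \frac{94243}{14056} \approx -6.7048$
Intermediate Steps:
$b = -1$ ($b = 2 - 3 = -1$)
$u{\left(l \right)} = 9$ ($u{\left(l \right)} = 8 + \left(0 - 1\right)^{2} = 8 + \left(-1\right)^{2} = 8 + 1 = 9$)
$n{\left(c,y \right)} = \frac{80 + y}{9 + c}$ ($n{\left(c,y \right)} = \frac{y + 80}{c + 9} = \frac{80 + y}{9 + c}$)
$\frac{n{\left(-73,152 \right)} + 11784}{40660 - 42417} = \frac{\frac{80 + 152}{9 - 73} + 11784}{40660 - 42417} = \frac{\frac{1}{-64} \cdot 232 + 11784}{-1757} = \left(\left(- \frac{1}{64}\right) 232 + 11784\right) \left(- \frac{1}{1757}\right) = \left(- \frac{29}{8} + 11784\right) \left(- \frac{1}{1757}\right) = \frac{94243}{8} \left(- \frac{1}{1757}\right) = - \frac{94243}{14056}$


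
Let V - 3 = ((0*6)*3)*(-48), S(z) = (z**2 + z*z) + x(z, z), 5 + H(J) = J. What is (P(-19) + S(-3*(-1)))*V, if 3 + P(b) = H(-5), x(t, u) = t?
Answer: 24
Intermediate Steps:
H(J) = -5 + J
P(b) = -13 (P(b) = -3 + (-5 - 5) = -3 - 10 = -13)
S(z) = z + 2*z**2 (S(z) = (z**2 + z*z) + z = (z**2 + z**2) + z = 2*z**2 + z = z + 2*z**2)
V = 3 (V = 3 + ((0*6)*3)*(-48) = 3 + (0*3)*(-48) = 3 + 0*(-48) = 3 + 0 = 3)
(P(-19) + S(-3*(-1)))*V = (-13 + (-3*(-1))*(1 + 2*(-3*(-1))))*3 = (-13 + 3*(1 + 2*3))*3 = (-13 + 3*(1 + 6))*3 = (-13 + 3*7)*3 = (-13 + 21)*3 = 8*3 = 24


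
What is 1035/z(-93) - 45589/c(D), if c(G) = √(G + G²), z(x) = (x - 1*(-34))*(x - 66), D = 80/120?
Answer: 345/3127 - 136767*√10/10 ≈ -43249.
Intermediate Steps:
D = ⅔ (D = 80*(1/120) = ⅔ ≈ 0.66667)
z(x) = (-66 + x)*(34 + x) (z(x) = (x + 34)*(-66 + x) = (34 + x)*(-66 + x) = (-66 + x)*(34 + x))
1035/z(-93) - 45589/c(D) = 1035/(-2244 + (-93)² - 32*(-93)) - 45589*√6/(2*√(1 + ⅔)) = 1035/(-2244 + 8649 + 2976) - 45589*3*√10/10 = 1035/9381 - 45589*3*√10/10 = 1035*(1/9381) - 45589*3*√10/10 = 345/3127 - 136767*√10/10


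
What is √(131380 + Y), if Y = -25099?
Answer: 21*√241 ≈ 326.01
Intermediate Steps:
√(131380 + Y) = √(131380 - 25099) = √106281 = 21*√241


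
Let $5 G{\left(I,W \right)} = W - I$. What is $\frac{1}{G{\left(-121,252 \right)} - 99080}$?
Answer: $- \frac{5}{495027} \approx -1.01 \cdot 10^{-5}$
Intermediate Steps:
$G{\left(I,W \right)} = - \frac{I}{5} + \frac{W}{5}$ ($G{\left(I,W \right)} = \frac{W - I}{5} = - \frac{I}{5} + \frac{W}{5}$)
$\frac{1}{G{\left(-121,252 \right)} - 99080} = \frac{1}{\left(\left(- \frac{1}{5}\right) \left(-121\right) + \frac{1}{5} \cdot 252\right) - 99080} = \frac{1}{\left(\frac{121}{5} + \frac{252}{5}\right) - 99080} = \frac{1}{\frac{373}{5} - 99080} = \frac{1}{- \frac{495027}{5}} = - \frac{5}{495027}$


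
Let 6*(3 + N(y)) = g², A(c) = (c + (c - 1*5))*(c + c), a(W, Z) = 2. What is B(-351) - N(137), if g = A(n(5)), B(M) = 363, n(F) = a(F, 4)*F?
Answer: -14634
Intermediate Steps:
n(F) = 2*F
A(c) = 2*c*(-5 + 2*c) (A(c) = (c + (c - 5))*(2*c) = (c + (-5 + c))*(2*c) = (-5 + 2*c)*(2*c) = 2*c*(-5 + 2*c))
g = 300 (g = 2*(2*5)*(-5 + 2*(2*5)) = 2*10*(-5 + 2*10) = 2*10*(-5 + 20) = 2*10*15 = 300)
N(y) = 14997 (N(y) = -3 + (⅙)*300² = -3 + (⅙)*90000 = -3 + 15000 = 14997)
B(-351) - N(137) = 363 - 1*14997 = 363 - 14997 = -14634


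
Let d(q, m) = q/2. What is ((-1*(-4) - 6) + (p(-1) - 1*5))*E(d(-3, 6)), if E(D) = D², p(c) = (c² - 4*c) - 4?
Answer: -27/2 ≈ -13.500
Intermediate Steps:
p(c) = -4 + c² - 4*c
d(q, m) = q/2 (d(q, m) = q*(½) = q/2)
((-1*(-4) - 6) + (p(-1) - 1*5))*E(d(-3, 6)) = ((-1*(-4) - 6) + ((-4 + (-1)² - 4*(-1)) - 1*5))*((½)*(-3))² = ((4 - 6) + ((-4 + 1 + 4) - 5))*(-3/2)² = (-2 + (1 - 5))*(9/4) = (-2 - 4)*(9/4) = -6*9/4 = -27/2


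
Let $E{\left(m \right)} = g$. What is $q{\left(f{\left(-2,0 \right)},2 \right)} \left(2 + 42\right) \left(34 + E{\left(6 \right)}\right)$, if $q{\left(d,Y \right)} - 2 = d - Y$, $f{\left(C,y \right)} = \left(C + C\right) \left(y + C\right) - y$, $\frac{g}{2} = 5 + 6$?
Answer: $19712$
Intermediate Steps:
$g = 22$ ($g = 2 \left(5 + 6\right) = 2 \cdot 11 = 22$)
$f{\left(C,y \right)} = - y + 2 C \left(C + y\right)$ ($f{\left(C,y \right)} = 2 C \left(C + y\right) - y = - y + 2 C \left(C + y\right)$)
$E{\left(m \right)} = 22$
$q{\left(d,Y \right)} = 2 + d - Y$ ($q{\left(d,Y \right)} = 2 - \left(Y - d\right) = 2 + d - Y$)
$q{\left(f{\left(-2,0 \right)},2 \right)} \left(2 + 42\right) \left(34 + E{\left(6 \right)}\right) = \left(2 + \left(\left(-1\right) 0 + 2 \left(-2\right)^{2} + 2 \left(-2\right) 0\right) - 2\right) \left(2 + 42\right) \left(34 + 22\right) = \left(2 + \left(0 + 2 \cdot 4 + 0\right) - 2\right) 44 \cdot 56 = \left(2 + \left(0 + 8 + 0\right) - 2\right) 2464 = \left(2 + 8 - 2\right) 2464 = 8 \cdot 2464 = 19712$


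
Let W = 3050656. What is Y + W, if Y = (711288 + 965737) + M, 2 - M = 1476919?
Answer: 3250764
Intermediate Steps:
M = -1476917 (M = 2 - 1*1476919 = 2 - 1476919 = -1476917)
Y = 200108 (Y = (711288 + 965737) - 1476917 = 1677025 - 1476917 = 200108)
Y + W = 200108 + 3050656 = 3250764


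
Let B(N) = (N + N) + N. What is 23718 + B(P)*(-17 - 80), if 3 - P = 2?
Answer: 23427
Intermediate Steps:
P = 1 (P = 3 - 1*2 = 3 - 2 = 1)
B(N) = 3*N (B(N) = 2*N + N = 3*N)
23718 + B(P)*(-17 - 80) = 23718 + (3*1)*(-17 - 80) = 23718 + 3*(-97) = 23718 - 291 = 23427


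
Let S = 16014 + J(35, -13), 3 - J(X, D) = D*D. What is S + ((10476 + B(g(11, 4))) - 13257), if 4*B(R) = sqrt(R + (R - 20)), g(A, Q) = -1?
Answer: 13067 + I*sqrt(22)/4 ≈ 13067.0 + 1.1726*I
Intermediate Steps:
B(R) = sqrt(-20 + 2*R)/4 (B(R) = sqrt(R + (R - 20))/4 = sqrt(R + (-20 + R))/4 = sqrt(-20 + 2*R)/4)
J(X, D) = 3 - D**2 (J(X, D) = 3 - D*D = 3 - D**2)
S = 15848 (S = 16014 + (3 - 1*(-13)**2) = 16014 + (3 - 1*169) = 16014 + (3 - 169) = 16014 - 166 = 15848)
S + ((10476 + B(g(11, 4))) - 13257) = 15848 + ((10476 + sqrt(-20 + 2*(-1))/4) - 13257) = 15848 + ((10476 + sqrt(-20 - 2)/4) - 13257) = 15848 + ((10476 + sqrt(-22)/4) - 13257) = 15848 + ((10476 + (I*sqrt(22))/4) - 13257) = 15848 + ((10476 + I*sqrt(22)/4) - 13257) = 15848 + (-2781 + I*sqrt(22)/4) = 13067 + I*sqrt(22)/4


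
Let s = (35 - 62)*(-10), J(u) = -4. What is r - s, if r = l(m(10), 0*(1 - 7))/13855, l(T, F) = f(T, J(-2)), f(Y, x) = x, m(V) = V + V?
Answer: -3740854/13855 ≈ -270.00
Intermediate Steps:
m(V) = 2*V
s = 270 (s = -27*(-10) = 270)
l(T, F) = -4
r = -4/13855 ≈ -0.00028870
r - s = -4/13855 - 1*270 = -4/13855 - 270 = -3740854/13855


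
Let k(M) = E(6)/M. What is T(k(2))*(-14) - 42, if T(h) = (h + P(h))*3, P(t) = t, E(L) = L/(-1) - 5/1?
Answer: 420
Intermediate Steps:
E(L) = -5 - L (E(L) = L*(-1) - 5*1 = -L - 5 = -5 - L)
k(M) = -11/M (k(M) = (-5 - 1*6)/M = (-5 - 6)/M = -11/M)
T(h) = 6*h (T(h) = (h + h)*3 = (2*h)*3 = 6*h)
T(k(2))*(-14) - 42 = (6*(-11/2))*(-14) - 42 = -33*(-14) - 42 = 462 - 42 = 420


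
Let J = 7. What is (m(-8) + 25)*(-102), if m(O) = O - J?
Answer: -1020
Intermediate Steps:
m(O) = -7 + O (m(O) = O - 1*7 = O - 7 = -7 + O)
(m(-8) + 25)*(-102) = ((-7 - 8) + 25)*(-102) = (-15 + 25)*(-102) = 10*(-102) = -1020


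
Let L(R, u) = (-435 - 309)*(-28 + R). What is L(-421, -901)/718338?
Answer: 55676/119723 ≈ 0.46504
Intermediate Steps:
L(R, u) = 20832 - 744*R (L(R, u) = -744*(-28 + R) = 20832 - 744*R)
L(-421, -901)/718338 = (20832 - 744*(-421))/718338 = (20832 + 313224)*(1/718338) = 334056*(1/718338) = 55676/119723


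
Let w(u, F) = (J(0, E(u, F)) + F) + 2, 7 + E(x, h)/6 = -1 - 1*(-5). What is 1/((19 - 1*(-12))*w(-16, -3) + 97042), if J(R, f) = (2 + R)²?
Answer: 1/97135 ≈ 1.0295e-5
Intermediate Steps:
E(x, h) = -18 (E(x, h) = -42 + 6*(-1 - 1*(-5)) = -42 + 6*(-1 + 5) = -42 + 6*4 = -42 + 24 = -18)
w(u, F) = 6 + F (w(u, F) = ((2 + 0)² + F) + 2 = (2² + F) + 2 = (4 + F) + 2 = 6 + F)
1/((19 - 1*(-12))*w(-16, -3) + 97042) = 1/((19 - 1*(-12))*(6 - 3) + 97042) = 1/((19 + 12)*3 + 97042) = 1/(31*3 + 97042) = 1/(93 + 97042) = 1/97135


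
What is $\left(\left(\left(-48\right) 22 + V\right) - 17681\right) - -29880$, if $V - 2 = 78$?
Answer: $11223$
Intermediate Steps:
$V = 80$ ($V = 2 + 78 = 80$)
$\left(\left(\left(-48\right) 22 + V\right) - 17681\right) - -29880 = \left(\left(\left(-48\right) 22 + 80\right) - 17681\right) - -29880 = \left(\left(-1056 + 80\right) - 17681\right) + 29880 = \left(-976 - 17681\right) + 29880 = -18657 + 29880 = 11223$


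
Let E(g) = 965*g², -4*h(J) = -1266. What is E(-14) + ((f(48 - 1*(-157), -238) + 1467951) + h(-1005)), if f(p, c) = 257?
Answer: 3315329/2 ≈ 1.6577e+6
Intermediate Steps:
h(J) = 633/2 (h(J) = -¼*(-1266) = 633/2)
E(-14) + ((f(48 - 1*(-157), -238) + 1467951) + h(-1005)) = 965*(-14)² + ((257 + 1467951) + 633/2) = 965*196 + (1468208 + 633/2) = 189140 + 2937049/2 = 3315329/2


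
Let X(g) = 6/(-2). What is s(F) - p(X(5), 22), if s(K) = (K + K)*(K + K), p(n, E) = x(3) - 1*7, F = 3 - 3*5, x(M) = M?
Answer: 580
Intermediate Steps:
X(g) = -3 (X(g) = 6*(-½) = -3)
F = -12 (F = 3 - 15 = -12)
p(n, E) = -4 (p(n, E) = 3 - 1*7 = 3 - 7 = -4)
s(K) = 4*K² (s(K) = (2*K)*(2*K) = 4*K²)
s(F) - p(X(5), 22) = 4*(-12)² - 1*(-4) = 4*144 + 4 = 576 + 4 = 580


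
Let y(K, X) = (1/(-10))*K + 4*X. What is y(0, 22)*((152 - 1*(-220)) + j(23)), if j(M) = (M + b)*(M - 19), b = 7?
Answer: 43296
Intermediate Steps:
j(M) = (-19 + M)*(7 + M) (j(M) = (M + 7)*(M - 19) = (7 + M)*(-19 + M) = (-19 + M)*(7 + M))
y(K, X) = 4*X - K/10 (y(K, X) = (1*(-1/10))*K + 4*X = -K/10 + 4*X = 4*X - K/10)
y(0, 22)*((152 - 1*(-220)) + j(23)) = (4*22 - 1/10*0)*((152 - 1*(-220)) + (-133 + 23**2 - 12*23)) = (88 + 0)*((152 + 220) + (-133 + 529 - 276)) = 88*(372 + 120) = 88*492 = 43296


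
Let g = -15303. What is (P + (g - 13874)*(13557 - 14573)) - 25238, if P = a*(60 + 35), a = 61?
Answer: 29624389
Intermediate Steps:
P = 5795 (P = 61*(60 + 35) = 61*95 = 5795)
(P + (g - 13874)*(13557 - 14573)) - 25238 = (5795 + (-15303 - 13874)*(13557 - 14573)) - 25238 = (5795 - 29177*(-1016)) - 25238 = (5795 + 29643832) - 25238 = 29649627 - 25238 = 29624389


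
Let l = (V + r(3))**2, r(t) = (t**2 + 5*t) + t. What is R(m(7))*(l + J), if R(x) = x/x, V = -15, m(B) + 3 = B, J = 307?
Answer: 451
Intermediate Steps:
m(B) = -3 + B
r(t) = t**2 + 6*t
l = 144 (l = (-15 + 3*(6 + 3))**2 = (-15 + 3*9)**2 = (-15 + 27)**2 = 12**2 = 144)
R(x) = 1
R(m(7))*(l + J) = 1*(144 + 307) = 1*451 = 451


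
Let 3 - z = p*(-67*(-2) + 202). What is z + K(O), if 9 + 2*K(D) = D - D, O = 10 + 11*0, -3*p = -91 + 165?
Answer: 16573/2 ≈ 8286.5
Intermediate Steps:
p = -74/3 (p = -(-91 + 165)/3 = -1/3*74 = -74/3 ≈ -24.667)
z = 8291 (z = 3 - (-74)*(-67*(-2) + 202)/3 = 3 - (-74)*(134 + 202)/3 = 3 - (-74)*336/3 = 3 - 1*(-8288) = 3 + 8288 = 8291)
O = 10 (O = 10 + 0 = 10)
K(D) = -9/2 (K(D) = -9/2 + (D - D)/2 = -9/2 + (1/2)*0 = -9/2 + 0 = -9/2)
z + K(O) = 8291 - 9/2 = 16573/2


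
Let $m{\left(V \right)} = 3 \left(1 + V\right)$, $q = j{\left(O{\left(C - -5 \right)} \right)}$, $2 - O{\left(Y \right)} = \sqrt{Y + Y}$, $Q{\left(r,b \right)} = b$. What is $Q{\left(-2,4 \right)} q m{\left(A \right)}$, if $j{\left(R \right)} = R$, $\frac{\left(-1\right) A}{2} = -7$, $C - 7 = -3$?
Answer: $360 - 540 \sqrt{2} \approx -403.68$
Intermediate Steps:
$C = 4$ ($C = 7 - 3 = 4$)
$A = 14$ ($A = \left(-2\right) \left(-7\right) = 14$)
$O{\left(Y \right)} = 2 - \sqrt{2} \sqrt{Y}$ ($O{\left(Y \right)} = 2 - \sqrt{Y + Y} = 2 - \sqrt{2 Y} = 2 - \sqrt{2} \sqrt{Y}$)
$q = 2 - 3 \sqrt{2}$ ($q = 2 - \sqrt{2} \sqrt{4 - -5} = 2 - \sqrt{2} \sqrt{4 + 5} = 2 - \sqrt{2} \sqrt{9} = 2 - \sqrt{2} \cdot 3 = 2 - 3 \sqrt{2} \approx -2.2426$)
$m{\left(V \right)} = 3 + 3 V$
$Q{\left(-2,4 \right)} q m{\left(A \right)} = 4 \left(2 - 3 \sqrt{2}\right) \left(3 + 3 \cdot 14\right) = \left(8 - 12 \sqrt{2}\right) \left(3 + 42\right) = \left(8 - 12 \sqrt{2}\right) 45 = 360 - 540 \sqrt{2}$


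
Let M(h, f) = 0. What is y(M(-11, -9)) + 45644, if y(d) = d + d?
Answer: 45644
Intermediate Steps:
y(d) = 2*d
y(M(-11, -9)) + 45644 = 2*0 + 45644 = 0 + 45644 = 45644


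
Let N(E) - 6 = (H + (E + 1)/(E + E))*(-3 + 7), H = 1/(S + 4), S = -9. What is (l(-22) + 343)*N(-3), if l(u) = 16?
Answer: 35182/15 ≈ 2345.5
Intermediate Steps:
H = -1/5 (H = 1/(-9 + 4) = 1/(-5) = -1/5 ≈ -0.20000)
N(E) = 26/5 + 2*(1 + E)/E (N(E) = 6 + (-1/5 + (E + 1)/(E + E))*(-3 + 7) = 6 + (-1/5 + (1 + E)/((2*E)))*4 = 6 + (-1/5 + (1 + E)*(1/(2*E)))*4 = 6 + (-1/5 + (1 + E)/(2*E))*4 = 6 + (-4/5 + 2*(1 + E)/E) = 26/5 + 2*(1 + E)/E)
(l(-22) + 343)*N(-3) = (16 + 343)*(36/5 + 2/(-3)) = 359*(36/5 + 2*(-1/3)) = 359*(36/5 - 2/3) = 359*(98/15) = 35182/15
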